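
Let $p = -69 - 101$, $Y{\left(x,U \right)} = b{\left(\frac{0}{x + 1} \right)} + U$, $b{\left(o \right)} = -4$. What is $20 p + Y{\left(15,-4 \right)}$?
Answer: $-3408$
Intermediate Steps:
$Y{\left(x,U \right)} = -4 + U$
$p = -170$
$20 p + Y{\left(15,-4 \right)} = 20 \left(-170\right) - 8 = -3400 - 8 = -3408$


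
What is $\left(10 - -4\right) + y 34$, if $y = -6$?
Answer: $-190$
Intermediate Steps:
$\left(10 - -4\right) + y 34 = \left(10 - -4\right) - 204 = \left(10 + 4\right) - 204 = 14 - 204 = -190$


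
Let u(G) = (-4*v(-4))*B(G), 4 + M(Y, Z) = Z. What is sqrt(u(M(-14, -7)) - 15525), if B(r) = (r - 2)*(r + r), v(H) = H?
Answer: I*sqrt(10949) ≈ 104.64*I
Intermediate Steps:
M(Y, Z) = -4 + Z
B(r) = 2*r*(-2 + r) (B(r) = (-2 + r)*(2*r) = 2*r*(-2 + r))
u(G) = 32*G*(-2 + G) (u(G) = (-4*(-4))*(2*G*(-2 + G)) = 16*(2*G*(-2 + G)) = 32*G*(-2 + G))
sqrt(u(M(-14, -7)) - 15525) = sqrt(32*(-4 - 7)*(-2 + (-4 - 7)) - 15525) = sqrt(32*(-11)*(-2 - 11) - 15525) = sqrt(32*(-11)*(-13) - 15525) = sqrt(4576 - 15525) = sqrt(-10949) = I*sqrt(10949)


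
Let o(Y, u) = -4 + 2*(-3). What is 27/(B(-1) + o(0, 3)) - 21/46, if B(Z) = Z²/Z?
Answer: -1473/506 ≈ -2.9111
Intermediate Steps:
o(Y, u) = -10 (o(Y, u) = -4 - 6 = -10)
B(Z) = Z
27/(B(-1) + o(0, 3)) - 21/46 = 27/(-1 - 10) - 21/46 = 27/(-11) - 21*1/46 = 27*(-1/11) - 21/46 = -27/11 - 21/46 = -1473/506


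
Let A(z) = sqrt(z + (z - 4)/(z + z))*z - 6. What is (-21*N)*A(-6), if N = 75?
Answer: 9450 + 1575*I*sqrt(186) ≈ 9450.0 + 21480.0*I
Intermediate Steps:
A(z) = -6 + z*sqrt(z + (-4 + z)/(2*z)) (A(z) = sqrt(z + (-4 + z)/((2*z)))*z - 6 = sqrt(z + (-4 + z)*(1/(2*z)))*z - 6 = sqrt(z + (-4 + z)/(2*z))*z - 6 = z*sqrt(z + (-4 + z)/(2*z)) - 6 = -6 + z*sqrt(z + (-4 + z)/(2*z)))
(-21*N)*A(-6) = (-21*75)*(-6 + (1/2)*(-6)*sqrt(2 - 8/(-6) + 4*(-6))) = -1575*(-6 + (1/2)*(-6)*sqrt(2 - 8*(-1/6) - 24)) = -1575*(-6 + (1/2)*(-6)*sqrt(2 + 4/3 - 24)) = -1575*(-6 + (1/2)*(-6)*sqrt(-62/3)) = -1575*(-6 + (1/2)*(-6)*(I*sqrt(186)/3)) = -1575*(-6 - I*sqrt(186)) = 9450 + 1575*I*sqrt(186)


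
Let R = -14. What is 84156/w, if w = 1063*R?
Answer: -42078/7441 ≈ -5.6549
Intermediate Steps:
w = -14882 (w = 1063*(-14) = -14882)
84156/w = 84156/(-14882) = 84156*(-1/14882) = -42078/7441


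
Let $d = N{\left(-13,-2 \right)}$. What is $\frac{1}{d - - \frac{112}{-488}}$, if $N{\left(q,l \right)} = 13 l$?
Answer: $- \frac{61}{1600} \approx -0.038125$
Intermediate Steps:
$d = -26$ ($d = 13 \left(-2\right) = -26$)
$\frac{1}{d - - \frac{112}{-488}} = \frac{1}{-26 - - \frac{112}{-488}} = \frac{1}{-26 - \left(-112\right) \left(- \frac{1}{488}\right)} = \frac{1}{-26 - \frac{14}{61}} = \frac{1}{- \frac{1600}{61}} = - \frac{61}{1600}$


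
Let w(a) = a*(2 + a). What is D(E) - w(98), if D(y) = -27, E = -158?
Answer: -9827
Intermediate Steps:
D(E) - w(98) = -27 - 98*(2 + 98) = -27 - 98*100 = -27 - 1*9800 = -27 - 9800 = -9827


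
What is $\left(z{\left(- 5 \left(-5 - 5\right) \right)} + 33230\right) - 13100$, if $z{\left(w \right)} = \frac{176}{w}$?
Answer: $\frac{503338}{25} \approx 20134.0$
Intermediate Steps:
$\left(z{\left(- 5 \left(-5 - 5\right) \right)} + 33230\right) - 13100 = \left(\frac{176}{\left(-5\right) \left(-5 - 5\right)} + 33230\right) - 13100 = \left(\frac{176}{\left(-5\right) \left(-10\right)} + 33230\right) - 13100 = \left(\frac{176}{50} + 33230\right) - 13100 = \left(176 \cdot \frac{1}{50} + 33230\right) - 13100 = \left(\frac{88}{25} + 33230\right) - 13100 = \frac{830838}{25} - 13100 = \frac{503338}{25}$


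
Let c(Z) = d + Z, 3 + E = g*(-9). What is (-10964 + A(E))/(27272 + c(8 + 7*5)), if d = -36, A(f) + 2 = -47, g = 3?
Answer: -3671/9093 ≈ -0.40372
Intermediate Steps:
E = -30 (E = -3 + 3*(-9) = -3 - 27 = -30)
A(f) = -49 (A(f) = -2 - 47 = -49)
c(Z) = -36 + Z
(-10964 + A(E))/(27272 + c(8 + 7*5)) = (-10964 - 49)/(27272 + (-36 + (8 + 7*5))) = -11013/(27272 + (-36 + (8 + 35))) = -11013/(27272 + (-36 + 43)) = -11013/(27272 + 7) = -11013/27279 = -11013*1/27279 = -3671/9093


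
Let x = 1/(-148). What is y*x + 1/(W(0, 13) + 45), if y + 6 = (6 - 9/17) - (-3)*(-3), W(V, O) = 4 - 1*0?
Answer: 5227/61642 ≈ 0.084796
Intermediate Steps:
W(V, O) = 4 (W(V, O) = 4 + 0 = 4)
y = -162/17 (y = -6 + ((6 - 9/17) - (-3)*(-3)) = -6 + ((6 - 9*1/17) - 1*9) = -6 + ((6 - 9/17) - 9) = -6 + (93/17 - 9) = -6 - 60/17 = -162/17 ≈ -9.5294)
x = -1/148 ≈ -0.0067568
y*x + 1/(W(0, 13) + 45) = -162/17*(-1/148) + 1/(4 + 45) = 81/1258 + 1/49 = 5227/61642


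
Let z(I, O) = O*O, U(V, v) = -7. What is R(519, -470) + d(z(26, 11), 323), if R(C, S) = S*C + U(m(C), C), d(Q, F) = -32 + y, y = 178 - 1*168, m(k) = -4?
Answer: -243959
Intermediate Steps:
y = 10 (y = 178 - 168 = 10)
z(I, O) = O**2
d(Q, F) = -22 (d(Q, F) = -32 + 10 = -22)
R(C, S) = -7 + C*S (R(C, S) = S*C - 7 = C*S - 7 = -7 + C*S)
R(519, -470) + d(z(26, 11), 323) = (-7 + 519*(-470)) - 22 = (-7 - 243930) - 22 = -243937 - 22 = -243959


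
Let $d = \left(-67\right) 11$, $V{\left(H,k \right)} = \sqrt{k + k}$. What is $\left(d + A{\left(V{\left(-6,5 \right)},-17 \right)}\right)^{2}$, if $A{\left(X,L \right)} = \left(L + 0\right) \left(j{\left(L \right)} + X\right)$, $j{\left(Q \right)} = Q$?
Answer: $203594 + 15232 \sqrt{10} \approx 2.5176 \cdot 10^{5}$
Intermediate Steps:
$V{\left(H,k \right)} = \sqrt{2} \sqrt{k}$ ($V{\left(H,k \right)} = \sqrt{2 k} = \sqrt{2} \sqrt{k}$)
$d = -737$
$A{\left(X,L \right)} = L \left(L + X\right)$ ($A{\left(X,L \right)} = \left(L + 0\right) \left(L + X\right) = L \left(L + X\right)$)
$\left(d + A{\left(V{\left(-6,5 \right)},-17 \right)}\right)^{2} = \left(-737 - 17 \left(-17 + \sqrt{2} \sqrt{5}\right)\right)^{2} = \left(-737 - 17 \left(-17 + \sqrt{10}\right)\right)^{2} = \left(-737 + \left(289 - 17 \sqrt{10}\right)\right)^{2} = \left(-448 - 17 \sqrt{10}\right)^{2}$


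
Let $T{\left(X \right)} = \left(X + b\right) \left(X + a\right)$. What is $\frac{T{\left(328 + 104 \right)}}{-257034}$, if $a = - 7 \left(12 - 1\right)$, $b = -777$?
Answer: $\frac{40825}{85678} \approx 0.47649$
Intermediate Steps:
$a = -77$ ($a = \left(-7\right) 11 = -77$)
$T{\left(X \right)} = \left(-777 + X\right) \left(-77 + X\right)$ ($T{\left(X \right)} = \left(X - 777\right) \left(X - 77\right) = \left(-777 + X\right) \left(-77 + X\right)$)
$\frac{T{\left(328 + 104 \right)}}{-257034} = \frac{59829 + \left(328 + 104\right)^{2} - 854 \left(328 + 104\right)}{-257034} = \left(59829 + 432^{2} - 368928\right) \left(- \frac{1}{257034}\right) = \left(59829 + 186624 - 368928\right) \left(- \frac{1}{257034}\right) = \left(-122475\right) \left(- \frac{1}{257034}\right) = \frac{40825}{85678}$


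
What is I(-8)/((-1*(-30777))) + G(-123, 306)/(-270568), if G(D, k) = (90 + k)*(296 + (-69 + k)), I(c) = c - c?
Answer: -52767/67642 ≈ -0.78009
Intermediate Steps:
I(c) = 0
G(D, k) = (90 + k)*(227 + k)
I(-8)/((-1*(-30777))) + G(-123, 306)/(-270568) = 0/((-1*(-30777))) + (20430 + 306² + 317*306)/(-270568) = 0/30777 + (20430 + 93636 + 97002)*(-1/270568) = 0*(1/30777) + 211068*(-1/270568) = 0 - 52767/67642 = -52767/67642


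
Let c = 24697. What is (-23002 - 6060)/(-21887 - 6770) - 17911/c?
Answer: 204468687/707741929 ≈ 0.28890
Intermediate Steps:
(-23002 - 6060)/(-21887 - 6770) - 17911/c = (-23002 - 6060)/(-21887 - 6770) - 17911/24697 = -29062/(-28657) - 17911/24697 = -29062*(-1/28657) - 1*17911/24697 = 29062/28657 - 17911/24697 = 204468687/707741929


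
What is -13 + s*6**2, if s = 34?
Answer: 1211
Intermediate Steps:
-13 + s*6**2 = -13 + 34*6**2 = -13 + 34*36 = -13 + 1224 = 1211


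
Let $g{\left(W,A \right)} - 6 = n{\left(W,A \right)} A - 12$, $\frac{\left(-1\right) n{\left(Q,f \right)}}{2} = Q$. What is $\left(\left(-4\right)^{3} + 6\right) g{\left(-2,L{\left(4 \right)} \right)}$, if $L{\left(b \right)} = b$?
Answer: $-580$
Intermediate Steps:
$n{\left(Q,f \right)} = - 2 Q$
$g{\left(W,A \right)} = -6 - 2 A W$ ($g{\left(W,A \right)} = 6 + \left(- 2 W A - 12\right) = 6 - \left(12 + 2 A W\right) = -6 - 2 A W$)
$\left(\left(-4\right)^{3} + 6\right) g{\left(-2,L{\left(4 \right)} \right)} = \left(\left(-4\right)^{3} + 6\right) \left(-6 - 8 \left(-2\right)\right) = \left(-64 + 6\right) \left(-6 + 16\right) = \left(-58\right) 10 = -580$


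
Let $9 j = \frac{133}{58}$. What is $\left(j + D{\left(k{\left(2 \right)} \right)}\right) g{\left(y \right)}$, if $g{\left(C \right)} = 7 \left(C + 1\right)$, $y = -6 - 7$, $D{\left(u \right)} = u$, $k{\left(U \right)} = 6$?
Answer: $- \frac{45710}{87} \approx -525.4$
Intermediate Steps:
$y = -13$ ($y = -6 - 7 = -13$)
$g{\left(C \right)} = 7 + 7 C$ ($g{\left(C \right)} = 7 \left(1 + C\right) = 7 + 7 C$)
$j = \frac{133}{522}$ ($j = \frac{133 \cdot \frac{1}{58}}{9} = \frac{1}{9} \cdot \frac{133}{58} = \frac{133}{522} \approx 0.25479$)
$\left(j + D{\left(k{\left(2 \right)} \right)}\right) g{\left(y \right)} = \left(\frac{133}{522} + 6\right) \left(7 + 7 \left(-13\right)\right) = \frac{3265 \left(7 - 91\right)}{522} = \frac{3265}{522} \left(-84\right) = - \frac{45710}{87}$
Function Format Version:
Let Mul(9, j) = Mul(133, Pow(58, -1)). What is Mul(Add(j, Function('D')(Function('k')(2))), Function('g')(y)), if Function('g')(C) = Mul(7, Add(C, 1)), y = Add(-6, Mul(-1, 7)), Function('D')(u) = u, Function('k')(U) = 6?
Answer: Rational(-45710, 87) ≈ -525.40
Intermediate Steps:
y = -13 (y = Add(-6, -7) = -13)
Function('g')(C) = Add(7, Mul(7, C)) (Function('g')(C) = Mul(7, Add(1, C)) = Add(7, Mul(7, C)))
j = Rational(133, 522) (j = Mul(Rational(1, 9), Mul(133, Pow(58, -1))) = Mul(Rational(1, 9), Mul(133, Rational(1, 58))) = Mul(Rational(1, 9), Rational(133, 58)) = Rational(133, 522) ≈ 0.25479)
Mul(Add(j, Function('D')(Function('k')(2))), Function('g')(y)) = Mul(Add(Rational(133, 522), 6), Add(7, Mul(7, -13))) = Mul(Rational(3265, 522), Add(7, -91)) = Mul(Rational(3265, 522), -84) = Rational(-45710, 87)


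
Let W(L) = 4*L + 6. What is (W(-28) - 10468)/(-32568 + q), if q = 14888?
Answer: 311/520 ≈ 0.59808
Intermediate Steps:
W(L) = 6 + 4*L
(W(-28) - 10468)/(-32568 + q) = ((6 + 4*(-28)) - 10468)/(-32568 + 14888) = ((6 - 112) - 10468)/(-17680) = (-106 - 10468)*(-1/17680) = -10574*(-1/17680) = 311/520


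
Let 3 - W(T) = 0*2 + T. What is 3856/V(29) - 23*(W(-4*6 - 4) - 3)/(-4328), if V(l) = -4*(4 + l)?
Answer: -1037735/35706 ≈ -29.063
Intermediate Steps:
V(l) = -16 - 4*l
W(T) = 3 - T (W(T) = 3 - (0*2 + T) = 3 - (0 + T) = 3 - T)
3856/V(29) - 23*(W(-4*6 - 4) - 3)/(-4328) = 3856/(-16 - 4*29) - 23*((3 - (-4*6 - 4)) - 3)/(-4328) = 3856/(-16 - 116) - 23*((3 - (-24 - 4)) - 3)*(-1/4328) = 3856/(-132) - 23*((3 - 1*(-28)) - 3)*(-1/4328) = 3856*(-1/132) - 23*((3 + 28) - 3)*(-1/4328) = -964/33 - 23*(31 - 3)*(-1/4328) = -964/33 - 23*28*(-1/4328) = -964/33 - 644*(-1/4328) = -964/33 + 161/1082 = -1037735/35706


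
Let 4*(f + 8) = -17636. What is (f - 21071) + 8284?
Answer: -17204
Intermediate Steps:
f = -4417 (f = -8 + (¼)*(-17636) = -8 - 4409 = -4417)
(f - 21071) + 8284 = (-4417 - 21071) + 8284 = -25488 + 8284 = -17204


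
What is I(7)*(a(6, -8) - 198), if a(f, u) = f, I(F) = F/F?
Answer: -192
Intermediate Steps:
I(F) = 1
I(7)*(a(6, -8) - 198) = 1*(6 - 198) = 1*(-192) = -192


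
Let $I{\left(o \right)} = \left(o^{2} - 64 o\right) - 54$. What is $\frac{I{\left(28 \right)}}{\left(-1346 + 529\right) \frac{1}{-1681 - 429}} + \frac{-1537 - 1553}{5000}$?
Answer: $- \frac{1120662453}{408500} \approx -2743.4$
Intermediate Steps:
$I{\left(o \right)} = -54 + o^{2} - 64 o$
$\frac{I{\left(28 \right)}}{\left(-1346 + 529\right) \frac{1}{-1681 - 429}} + \frac{-1537 - 1553}{5000} = \frac{-54 + 28^{2} - 1792}{\left(-1346 + 529\right) \frac{1}{-1681 - 429}} + \frac{-1537 - 1553}{5000} = \frac{-54 + 784 - 1792}{\left(-817\right) \frac{1}{-2110}} - \frac{309}{500} = - \frac{1062}{\left(-817\right) \left(- \frac{1}{2110}\right)} - \frac{309}{500} = - \frac{1062}{\frac{817}{2110}} - \frac{309}{500} = \left(-1062\right) \frac{2110}{817} - \frac{309}{500} = - \frac{2240820}{817} - \frac{309}{500} = - \frac{1120662453}{408500}$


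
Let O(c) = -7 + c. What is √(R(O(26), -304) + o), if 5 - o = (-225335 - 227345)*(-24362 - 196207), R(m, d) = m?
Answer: 12*I*√693383159 ≈ 3.1599e+5*I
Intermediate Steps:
o = -99847174915 (o = 5 - (-225335 - 227345)*(-24362 - 196207) = 5 - (-452680)*(-220569) = 5 - 1*99847174920 = 5 - 99847174920 = -99847174915)
√(R(O(26), -304) + o) = √((-7 + 26) - 99847174915) = √(19 - 99847174915) = √(-99847174896) = 12*I*√693383159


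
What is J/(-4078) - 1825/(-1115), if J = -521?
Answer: 1604653/909394 ≈ 1.7645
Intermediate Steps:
J/(-4078) - 1825/(-1115) = -521/(-4078) - 1825/(-1115) = -521*(-1/4078) - 1825*(-1/1115) = 521/4078 + 365/223 = 1604653/909394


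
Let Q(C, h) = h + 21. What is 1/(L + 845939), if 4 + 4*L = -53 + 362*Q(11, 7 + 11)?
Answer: 4/3397817 ≈ 1.1772e-6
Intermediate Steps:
Q(C, h) = 21 + h
L = 14061/4 (L = -1 + (-53 + 362*(21 + (7 + 11)))/4 = -1 + (-53 + 362*(21 + 18))/4 = -1 + (-53 + 362*39)/4 = -1 + (-53 + 14118)/4 = -1 + (1/4)*14065 = -1 + 14065/4 = 14061/4 ≈ 3515.3)
1/(L + 845939) = 1/(14061/4 + 845939) = 1/(3397817/4) = 4/3397817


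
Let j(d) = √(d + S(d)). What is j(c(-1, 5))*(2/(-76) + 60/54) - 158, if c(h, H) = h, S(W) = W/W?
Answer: -158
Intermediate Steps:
S(W) = 1
j(d) = √(1 + d) (j(d) = √(d + 1) = √(1 + d))
j(c(-1, 5))*(2/(-76) + 60/54) - 158 = √(1 - 1)*(2/(-76) + 60/54) - 158 = √0*(2*(-1/76) + 60*(1/54)) - 158 = 0*(-1/38 + 10/9) - 158 = 0*(371/342) - 158 = 0 - 158 = -158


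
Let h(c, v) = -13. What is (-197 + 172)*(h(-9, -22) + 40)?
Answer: -675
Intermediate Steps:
(-197 + 172)*(h(-9, -22) + 40) = (-197 + 172)*(-13 + 40) = -25*27 = -675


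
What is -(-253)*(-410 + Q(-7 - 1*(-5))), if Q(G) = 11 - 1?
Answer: -101200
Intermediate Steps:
Q(G) = 10
-(-253)*(-410 + Q(-7 - 1*(-5))) = -(-253)*(-410 + 10) = -(-253)*(-400) = -1*101200 = -101200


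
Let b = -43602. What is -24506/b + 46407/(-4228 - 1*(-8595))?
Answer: 1065227858/95204967 ≈ 11.189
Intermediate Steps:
-24506/b + 46407/(-4228 - 1*(-8595)) = -24506/(-43602) + 46407/(-4228 - 1*(-8595)) = -24506*(-1/43602) + 46407/(-4228 + 8595) = 12253/21801 + 46407/4367 = 1065227858/95204967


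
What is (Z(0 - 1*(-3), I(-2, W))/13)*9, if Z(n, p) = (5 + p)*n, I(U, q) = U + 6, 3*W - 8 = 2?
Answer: 243/13 ≈ 18.692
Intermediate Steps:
W = 10/3 (W = 8/3 + (⅓)*2 = 8/3 + ⅔ = 10/3 ≈ 3.3333)
I(U, q) = 6 + U
Z(n, p) = n*(5 + p)
(Z(0 - 1*(-3), I(-2, W))/13)*9 = (((0 - 1*(-3))*(5 + (6 - 2)))/13)*9 = (((0 + 3)*(5 + 4))/13)*9 = ((3*9)/13)*9 = ((1/13)*27)*9 = (27/13)*9 = 243/13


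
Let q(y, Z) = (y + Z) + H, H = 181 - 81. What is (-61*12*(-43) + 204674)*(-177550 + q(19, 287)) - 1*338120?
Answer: -41832893720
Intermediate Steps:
H = 100
q(y, Z) = 100 + Z + y (q(y, Z) = (y + Z) + 100 = (Z + y) + 100 = 100 + Z + y)
(-61*12*(-43) + 204674)*(-177550 + q(19, 287)) - 1*338120 = (-61*12*(-43) + 204674)*(-177550 + (100 + 287 + 19)) - 1*338120 = (-732*(-43) + 204674)*(-177550 + 406) - 338120 = (31476 + 204674)*(-177144) - 338120 = 236150*(-177144) - 338120 = -41832555600 - 338120 = -41832893720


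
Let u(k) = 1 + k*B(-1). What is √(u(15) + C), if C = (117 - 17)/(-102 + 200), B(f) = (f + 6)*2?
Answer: √7449/7 ≈ 12.330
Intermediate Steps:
B(f) = 12 + 2*f (B(f) = (6 + f)*2 = 12 + 2*f)
C = 50/49 (C = 100/98 = 100*(1/98) = 50/49 ≈ 1.0204)
u(k) = 1 + 10*k (u(k) = 1 + k*(12 + 2*(-1)) = 1 + k*(12 - 2) = 1 + k*10 = 1 + 10*k)
√(u(15) + C) = √((1 + 10*15) + 50/49) = √((1 + 150) + 50/49) = √(151 + 50/49) = √(7449/49) = √7449/7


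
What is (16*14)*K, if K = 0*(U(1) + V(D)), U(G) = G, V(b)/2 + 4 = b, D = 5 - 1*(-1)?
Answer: 0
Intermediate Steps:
D = 6 (D = 5 + 1 = 6)
V(b) = -8 + 2*b
K = 0 (K = 0*(1 + (-8 + 2*6)) = 0*(1 + (-8 + 12)) = 0*(1 + 4) = 0*5 = 0)
(16*14)*K = (16*14)*0 = 224*0 = 0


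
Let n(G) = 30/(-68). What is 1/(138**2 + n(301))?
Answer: 34/647481 ≈ 5.2511e-5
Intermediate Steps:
n(G) = -15/34 (n(G) = 30*(-1/68) = -15/34)
1/(138**2 + n(301)) = 1/(138**2 - 15/34) = 1/(19044 - 15/34) = 1/(647481/34) = 34/647481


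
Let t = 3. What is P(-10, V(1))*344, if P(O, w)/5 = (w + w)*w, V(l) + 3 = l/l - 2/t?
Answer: 220160/9 ≈ 24462.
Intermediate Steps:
V(l) = -8/3 (V(l) = -3 + (l/l - 2/3) = -3 + (1 - 2*1/3) = -3 + (1 - 2/3) = -3 + 1/3 = -8/3)
P(O, w) = 10*w**2 (P(O, w) = 5*((w + w)*w) = 5*((2*w)*w) = 5*(2*w**2) = 10*w**2)
P(-10, V(1))*344 = (10*(-8/3)**2)*344 = (10*(64/9))*344 = (640/9)*344 = 220160/9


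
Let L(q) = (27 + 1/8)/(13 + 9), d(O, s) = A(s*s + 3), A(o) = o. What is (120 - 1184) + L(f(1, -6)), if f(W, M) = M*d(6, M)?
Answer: -187047/176 ≈ -1062.8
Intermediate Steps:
d(O, s) = 3 + s² (d(O, s) = s*s + 3 = s² + 3 = 3 + s²)
f(W, M) = M*(3 + M²)
L(q) = 217/176 (L(q) = (27 + ⅛)/22 = (217/8)*(1/22) = 217/176)
(120 - 1184) + L(f(1, -6)) = (120 - 1184) + 217/176 = -1064 + 217/176 = -187047/176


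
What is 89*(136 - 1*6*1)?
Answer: 11570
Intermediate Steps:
89*(136 - 1*6*1) = 89*(136 - 6*1) = 89*(136 - 6) = 89*130 = 11570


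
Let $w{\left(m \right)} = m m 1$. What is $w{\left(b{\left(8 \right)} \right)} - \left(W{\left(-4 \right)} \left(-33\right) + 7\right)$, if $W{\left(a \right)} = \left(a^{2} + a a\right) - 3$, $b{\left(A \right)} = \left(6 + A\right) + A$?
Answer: $1434$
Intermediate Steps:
$b{\left(A \right)} = 6 + 2 A$
$W{\left(a \right)} = -3 + 2 a^{2}$ ($W{\left(a \right)} = \left(a^{2} + a^{2}\right) - 3 = 2 a^{2} - 3 = -3 + 2 a^{2}$)
$w{\left(m \right)} = m^{2}$ ($w{\left(m \right)} = m^{2} \cdot 1 = m^{2}$)
$w{\left(b{\left(8 \right)} \right)} - \left(W{\left(-4 \right)} \left(-33\right) + 7\right) = \left(6 + 2 \cdot 8\right)^{2} - \left(\left(-3 + 2 \left(-4\right)^{2}\right) \left(-33\right) + 7\right) = \left(6 + 16\right)^{2} - \left(\left(-3 + 2 \cdot 16\right) \left(-33\right) + 7\right) = 22^{2} - \left(\left(-3 + 32\right) \left(-33\right) + 7\right) = 484 - \left(29 \left(-33\right) + 7\right) = 484 - \left(-957 + 7\right) = 484 - -950 = 484 + 950 = 1434$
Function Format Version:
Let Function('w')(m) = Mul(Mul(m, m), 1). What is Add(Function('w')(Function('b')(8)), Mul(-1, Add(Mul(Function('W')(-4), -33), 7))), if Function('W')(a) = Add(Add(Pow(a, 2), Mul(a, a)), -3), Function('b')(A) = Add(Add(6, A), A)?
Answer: 1434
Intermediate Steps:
Function('b')(A) = Add(6, Mul(2, A))
Function('W')(a) = Add(-3, Mul(2, Pow(a, 2))) (Function('W')(a) = Add(Add(Pow(a, 2), Pow(a, 2)), -3) = Add(Mul(2, Pow(a, 2)), -3) = Add(-3, Mul(2, Pow(a, 2))))
Function('w')(m) = Pow(m, 2) (Function('w')(m) = Mul(Pow(m, 2), 1) = Pow(m, 2))
Add(Function('w')(Function('b')(8)), Mul(-1, Add(Mul(Function('W')(-4), -33), 7))) = Add(Pow(Add(6, Mul(2, 8)), 2), Mul(-1, Add(Mul(Add(-3, Mul(2, Pow(-4, 2))), -33), 7))) = Add(Pow(Add(6, 16), 2), Mul(-1, Add(Mul(Add(-3, Mul(2, 16)), -33), 7))) = Add(Pow(22, 2), Mul(-1, Add(Mul(Add(-3, 32), -33), 7))) = Add(484, Mul(-1, Add(Mul(29, -33), 7))) = Add(484, Mul(-1, Add(-957, 7))) = Add(484, Mul(-1, -950)) = Add(484, 950) = 1434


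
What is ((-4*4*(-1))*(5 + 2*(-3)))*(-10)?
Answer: 160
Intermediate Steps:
((-4*4*(-1))*(5 + 2*(-3)))*(-10) = ((-16*(-1))*(5 - 6))*(-10) = (16*(-1))*(-10) = -16*(-10) = 160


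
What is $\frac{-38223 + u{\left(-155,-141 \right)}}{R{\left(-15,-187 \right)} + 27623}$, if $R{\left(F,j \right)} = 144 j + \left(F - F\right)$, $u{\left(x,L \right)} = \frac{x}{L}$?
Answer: $- \frac{5389288}{97995} \approx -54.996$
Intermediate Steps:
$R{\left(F,j \right)} = 144 j$ ($R{\left(F,j \right)} = 144 j + 0 = 144 j$)
$\frac{-38223 + u{\left(-155,-141 \right)}}{R{\left(-15,-187 \right)} + 27623} = \frac{-38223 - \frac{155}{-141}}{144 \left(-187\right) + 27623} = \frac{-38223 - - \frac{155}{141}}{-26928 + 27623} = \frac{-38223 + \frac{155}{141}}{695} = \left(- \frac{5389288}{141}\right) \frac{1}{695} = - \frac{5389288}{97995}$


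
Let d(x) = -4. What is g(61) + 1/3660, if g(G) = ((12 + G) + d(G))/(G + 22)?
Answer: 252623/303780 ≈ 0.83160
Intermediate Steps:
g(G) = (8 + G)/(22 + G) (g(G) = ((12 + G) - 4)/(G + 22) = (8 + G)/(22 + G))
g(61) + 1/3660 = (8 + 61)/(22 + 61) + 1/3660 = 69/83 + 1/3660 = 252623/303780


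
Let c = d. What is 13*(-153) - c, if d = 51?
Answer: -2040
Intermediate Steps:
c = 51
13*(-153) - c = 13*(-153) - 1*51 = -1989 - 51 = -2040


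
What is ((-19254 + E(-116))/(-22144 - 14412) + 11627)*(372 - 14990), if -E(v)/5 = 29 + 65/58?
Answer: -180190596670567/1060124 ≈ -1.6997e+8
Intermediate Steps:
E(v) = -8735/58 (E(v) = -5*(29 + 65/58) = -5*1747/58 = -8735/58)
((-19254 + E(-116))/(-22144 - 14412) + 11627)*(372 - 14990) = ((-19254 - 8735/58)/(-22144 - 14412) + 11627)*(372 - 14990) = (-1125467/58/(-36556) + 11627)*(-14618) = (-1125467/58*(-1/36556) + 11627)*(-14618) = (1125467/2120248 + 11627)*(-14618) = (24653248963/2120248)*(-14618) = -180190596670567/1060124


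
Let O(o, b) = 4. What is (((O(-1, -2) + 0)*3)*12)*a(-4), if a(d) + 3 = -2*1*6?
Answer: -2160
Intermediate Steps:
a(d) = -15 (a(d) = -3 - 2*1*6 = -3 - 2*6 = -3 - 12 = -15)
(((O(-1, -2) + 0)*3)*12)*a(-4) = (((4 + 0)*3)*12)*(-15) = ((4*3)*12)*(-15) = (12*12)*(-15) = 144*(-15) = -2160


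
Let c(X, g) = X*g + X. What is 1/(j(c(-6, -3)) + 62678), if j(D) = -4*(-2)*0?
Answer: 1/62678 ≈ 1.5955e-5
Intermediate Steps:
c(X, g) = X + X*g
j(D) = 0 (j(D) = 8*0 = 0)
1/(j(c(-6, -3)) + 62678) = 1/(0 + 62678) = 1/62678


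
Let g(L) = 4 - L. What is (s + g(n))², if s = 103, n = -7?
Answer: 12996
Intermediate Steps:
(s + g(n))² = (103 + (4 - 1*(-7)))² = (103 + (4 + 7))² = (103 + 11)² = 114² = 12996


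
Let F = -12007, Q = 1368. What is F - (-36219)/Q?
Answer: -5463119/456 ≈ -11981.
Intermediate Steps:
F - (-36219)/Q = -12007 - (-36219)/1368 = -12007 - 1*(-12073/456) = -12007 + 12073/456 = -5463119/456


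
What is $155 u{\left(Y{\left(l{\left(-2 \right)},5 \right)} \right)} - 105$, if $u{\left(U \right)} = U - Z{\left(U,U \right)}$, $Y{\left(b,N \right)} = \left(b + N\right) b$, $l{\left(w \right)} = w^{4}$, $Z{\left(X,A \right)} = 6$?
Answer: $51045$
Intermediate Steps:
$Y{\left(b,N \right)} = b \left(N + b\right)$ ($Y{\left(b,N \right)} = \left(N + b\right) b = b \left(N + b\right)$)
$u{\left(U \right)} = -6 + U$ ($u{\left(U \right)} = U - 6 = -6 + U$)
$155 u{\left(Y{\left(l{\left(-2 \right)},5 \right)} \right)} - 105 = 155 \left(-6 + \left(-2\right)^{4} \left(5 + \left(-2\right)^{4}\right)\right) - 105 = 155 \left(-6 + 16 \left(5 + 16\right)\right) - 105 = 155 \left(-6 + 16 \cdot 21\right) - 105 = 155 \left(-6 + 336\right) - 105 = 155 \cdot 330 - 105 = 51150 - 105 = 51045$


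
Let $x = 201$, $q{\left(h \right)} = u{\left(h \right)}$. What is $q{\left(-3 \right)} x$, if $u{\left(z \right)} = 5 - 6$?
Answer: $-201$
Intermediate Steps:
$u{\left(z \right)} = -1$ ($u{\left(z \right)} = 5 - 6 = -1$)
$q{\left(h \right)} = -1$
$q{\left(-3 \right)} x = \left(-1\right) 201 = -201$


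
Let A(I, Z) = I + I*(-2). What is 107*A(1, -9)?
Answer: -107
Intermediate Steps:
A(I, Z) = -I (A(I, Z) = I - 2*I = -I)
107*A(1, -9) = 107*(-1*1) = 107*(-1) = -107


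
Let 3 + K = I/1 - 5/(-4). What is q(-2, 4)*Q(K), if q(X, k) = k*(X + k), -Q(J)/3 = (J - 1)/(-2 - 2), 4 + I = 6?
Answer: -9/2 ≈ -4.5000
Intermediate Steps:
I = 2 (I = -4 + 6 = 2)
K = ¼ (K = -3 + (2/1 - 5/(-4)) = -3 + (2*1 - 5*(-¼)) = -3 + (2 + 5/4) = -3 + 13/4 = ¼ ≈ 0.25000)
Q(J) = -¾ + 3*J/4 (Q(J) = -3*(J - 1)/(-2 - 2) = -3*(-1 + J)/(-4) = -3*(-1 + J)*(-1)/4 = -3*(¼ - J/4) = -¾ + 3*J/4)
q(-2, 4)*Q(K) = (4*(-2 + 4))*(-¾ + (¾)*(¼)) = (4*2)*(-¾ + 3/16) = 8*(-9/16) = -9/2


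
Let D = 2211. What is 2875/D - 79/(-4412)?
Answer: 12859169/9754932 ≈ 1.3182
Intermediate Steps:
2875/D - 79/(-4412) = 2875/2211 - 79/(-4412) = 2875*(1/2211) - 79*(-1/4412) = 2875/2211 + 79/4412 = 12859169/9754932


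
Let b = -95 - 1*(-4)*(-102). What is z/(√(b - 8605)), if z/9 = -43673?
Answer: 131019*I*√253/506 ≈ 4118.5*I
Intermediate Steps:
b = -503 (b = -95 + 4*(-102) = -95 - 408 = -503)
z = -393057 (z = 9*(-43673) = -393057)
z/(√(b - 8605)) = -393057/√(-503 - 8605) = -393057*(-I*√253/1518) = -(-131019)*I*√253/506 = 131019*I*√253/506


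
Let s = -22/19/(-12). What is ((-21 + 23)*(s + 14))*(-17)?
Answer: -27319/57 ≈ -479.28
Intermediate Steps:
s = 11/114 (s = -22*1/19*(-1/12) = -22/19*(-1/12) = 11/114 ≈ 0.096491)
((-21 + 23)*(s + 14))*(-17) = ((-21 + 23)*(11/114 + 14))*(-17) = (2*(1607/114))*(-17) = (1607/57)*(-17) = -27319/57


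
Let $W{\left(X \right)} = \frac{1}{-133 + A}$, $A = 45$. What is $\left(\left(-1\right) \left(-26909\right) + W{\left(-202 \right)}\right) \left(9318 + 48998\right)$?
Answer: $\frac{34522940789}{22} \approx 1.5692 \cdot 10^{9}$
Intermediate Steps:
$W{\left(X \right)} = - \frac{1}{88}$ ($W{\left(X \right)} = \frac{1}{-133 + 45} = \frac{1}{-88} = - \frac{1}{88}$)
$\left(\left(-1\right) \left(-26909\right) + W{\left(-202 \right)}\right) \left(9318 + 48998\right) = \left(\left(-1\right) \left(-26909\right) - \frac{1}{88}\right) \left(9318 + 48998\right) = \left(26909 - \frac{1}{88}\right) 58316 = \frac{2367991}{88} \cdot 58316 = \frac{34522940789}{22}$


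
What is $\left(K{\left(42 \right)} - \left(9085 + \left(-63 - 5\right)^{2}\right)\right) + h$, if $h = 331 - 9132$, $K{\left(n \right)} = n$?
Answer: $-22468$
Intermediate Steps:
$h = -8801$
$\left(K{\left(42 \right)} - \left(9085 + \left(-63 - 5\right)^{2}\right)\right) + h = \left(42 - \left(9085 + \left(-63 - 5\right)^{2}\right)\right) - 8801 = \left(42 - 13709\right) - 8801 = -13667 - 8801 = -22468$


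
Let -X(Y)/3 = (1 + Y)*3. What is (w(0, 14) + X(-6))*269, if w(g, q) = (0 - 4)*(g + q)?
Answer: -2959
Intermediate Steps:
X(Y) = -9 - 9*Y (X(Y) = -3*(1 + Y)*3 = -3*(3 + 3*Y) = -9 - 9*Y)
w(g, q) = -4*g - 4*q (w(g, q) = -4*(g + q) = -4*g - 4*q)
(w(0, 14) + X(-6))*269 = ((-4*0 - 4*14) + (-9 - 9*(-6)))*269 = ((0 - 56) + (-9 + 54))*269 = (-56 + 45)*269 = -11*269 = -2959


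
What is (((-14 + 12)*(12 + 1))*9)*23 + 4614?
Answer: -768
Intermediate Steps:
(((-14 + 12)*(12 + 1))*9)*23 + 4614 = (-2*13*9)*23 + 4614 = -26*9*23 + 4614 = -234*23 + 4614 = -5382 + 4614 = -768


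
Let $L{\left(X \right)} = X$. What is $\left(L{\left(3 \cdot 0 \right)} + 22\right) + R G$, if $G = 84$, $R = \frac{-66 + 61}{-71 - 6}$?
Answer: $\frac{302}{11} \approx 27.455$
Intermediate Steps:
$R = \frac{5}{77}$ ($R = - \frac{5}{-77} = \left(-5\right) \left(- \frac{1}{77}\right) = \frac{5}{77} \approx 0.064935$)
$\left(L{\left(3 \cdot 0 \right)} + 22\right) + R G = \left(3 \cdot 0 + 22\right) + \frac{5}{77} \cdot 84 = \left(0 + 22\right) + \frac{60}{11} = 22 + \frac{60}{11} = \frac{302}{11}$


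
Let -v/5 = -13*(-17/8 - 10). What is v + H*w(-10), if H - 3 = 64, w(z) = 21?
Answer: 4951/8 ≈ 618.88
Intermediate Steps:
H = 67 (H = 3 + 64 = 67)
v = -6305/8 (v = -(-65)*(-17/8 - 10) = -(-65)*(-97)/8 = -5*1261/8 = -6305/8 ≈ -788.13)
v + H*w(-10) = -6305/8 + 67*21 = -6305/8 + 1407 = 4951/8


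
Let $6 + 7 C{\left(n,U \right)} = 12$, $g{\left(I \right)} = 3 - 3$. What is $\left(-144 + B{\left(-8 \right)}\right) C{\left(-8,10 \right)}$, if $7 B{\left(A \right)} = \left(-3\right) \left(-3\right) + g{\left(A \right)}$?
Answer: $- \frac{5994}{49} \approx -122.33$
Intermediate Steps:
$g{\left(I \right)} = 0$ ($g{\left(I \right)} = 3 - 3 = 0$)
$C{\left(n,U \right)} = \frac{6}{7}$ ($C{\left(n,U \right)} = - \frac{6}{7} + \frac{1}{7} \cdot 12 = - \frac{6}{7} + \frac{12}{7} = \frac{6}{7}$)
$B{\left(A \right)} = \frac{9}{7}$ ($B{\left(A \right)} = \frac{\left(-3\right) \left(-3\right) + 0}{7} = \frac{9 + 0}{7} = \frac{1}{7} \cdot 9 = \frac{9}{7}$)
$\left(-144 + B{\left(-8 \right)}\right) C{\left(-8,10 \right)} = \left(-144 + \frac{9}{7}\right) \frac{6}{7} = \left(- \frac{999}{7}\right) \frac{6}{7} = - \frac{5994}{49}$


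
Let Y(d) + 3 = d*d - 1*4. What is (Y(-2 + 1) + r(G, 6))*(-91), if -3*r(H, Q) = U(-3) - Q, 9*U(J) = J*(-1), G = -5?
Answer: 3367/9 ≈ 374.11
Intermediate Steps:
U(J) = -J/9 (U(J) = (J*(-1))/9 = (-J)/9 = -J/9)
r(H, Q) = -⅑ + Q/3 (r(H, Q) = -(-⅑*(-3) - Q)/3 = -(⅓ - Q)/3 = -⅑ + Q/3)
Y(d) = -7 + d² (Y(d) = -3 + (d*d - 1*4) = -3 + (d² - 4) = -3 + (-4 + d²) = -7 + d²)
(Y(-2 + 1) + r(G, 6))*(-91) = ((-7 + (-2 + 1)²) + (-⅑ + (⅓)*6))*(-91) = ((-7 + (-1)²) + (-⅑ + 2))*(-91) = ((-7 + 1) + 17/9)*(-91) = (-6 + 17/9)*(-91) = -37/9*(-91) = 3367/9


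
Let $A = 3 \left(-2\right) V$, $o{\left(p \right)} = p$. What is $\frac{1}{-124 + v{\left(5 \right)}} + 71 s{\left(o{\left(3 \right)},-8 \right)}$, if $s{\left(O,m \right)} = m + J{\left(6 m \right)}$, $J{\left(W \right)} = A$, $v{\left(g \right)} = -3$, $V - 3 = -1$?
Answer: $- \frac{180341}{127} \approx -1420.0$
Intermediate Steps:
$V = 2$ ($V = 3 - 1 = 2$)
$A = -12$ ($A = 3 \left(-2\right) 2 = \left(-6\right) 2 = -12$)
$J{\left(W \right)} = -12$
$s{\left(O,m \right)} = -12 + m$ ($s{\left(O,m \right)} = m - 12 = -12 + m$)
$\frac{1}{-124 + v{\left(5 \right)}} + 71 s{\left(o{\left(3 \right)},-8 \right)} = \frac{1}{-124 - 3} + 71 \left(-12 - 8\right) = \frac{1}{-127} + 71 \left(-20\right) = - \frac{1}{127} - 1420 = - \frac{180341}{127}$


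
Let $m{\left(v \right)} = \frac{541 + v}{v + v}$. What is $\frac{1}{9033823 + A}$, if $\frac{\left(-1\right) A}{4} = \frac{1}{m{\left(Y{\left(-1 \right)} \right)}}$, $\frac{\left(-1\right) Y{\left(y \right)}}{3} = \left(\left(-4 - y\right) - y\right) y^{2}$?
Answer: $\frac{547}{4941501133} \approx 1.107 \cdot 10^{-7}$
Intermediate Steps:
$Y{\left(y \right)} = - 3 y^{2} \left(-4 - 2 y\right)$ ($Y{\left(y \right)} = - 3 \left(\left(-4 - y\right) - y\right) y^{2} = - 3 \left(-4 - 2 y\right) y^{2} = - 3 y^{2} \left(-4 - 2 y\right)$)
$m{\left(v \right)} = \frac{541 + v}{2 v}$
$A = - \frac{48}{547}$ ($A = - \frac{4}{\frac{1}{2} \frac{1}{6 \left(-1\right)^{2} \left(2 - 1\right)} \left(541 + 6 \left(-1\right)^{2} \left(2 - 1\right)\right)} = - \frac{4}{\frac{1}{2} \frac{1}{6 \cdot 1 \cdot 1} \left(541 + 6 \cdot 1 \cdot 1\right)} = - \frac{4}{\frac{1}{2} \cdot \frac{1}{6} \left(541 + 6\right)} = - \frac{4}{\frac{1}{2} \cdot \frac{1}{6} \cdot 547} = - \frac{4}{\frac{547}{12}} = \left(-4\right) \frac{12}{547} = - \frac{48}{547} \approx -0.087751$)
$\frac{1}{9033823 + A} = \frac{1}{9033823 - \frac{48}{547}} = \frac{1}{\frac{4941501133}{547}} = \frac{547}{4941501133}$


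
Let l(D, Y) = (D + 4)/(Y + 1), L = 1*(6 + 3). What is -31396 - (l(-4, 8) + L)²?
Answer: -31477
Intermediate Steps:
L = 9 (L = 1*9 = 9)
l(D, Y) = (4 + D)/(1 + Y)
-31396 - (l(-4, 8) + L)² = -31396 - ((4 - 4)/(1 + 8) + 9)² = -31396 - (0/9 + 9)² = -31396 - ((⅑)*0 + 9)² = -31396 - (0 + 9)² = -31396 - 1*9² = -31396 - 1*81 = -31396 - 81 = -31477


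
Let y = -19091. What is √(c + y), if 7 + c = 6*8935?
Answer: 4*√2157 ≈ 185.77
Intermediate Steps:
c = 53603 (c = -7 + 6*8935 = -7 + 53610 = 53603)
√(c + y) = √(53603 - 19091) = √34512 = 4*√2157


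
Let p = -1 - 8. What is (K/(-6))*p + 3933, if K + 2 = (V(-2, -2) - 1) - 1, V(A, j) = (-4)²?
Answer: 3951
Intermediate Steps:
V(A, j) = 16
p = -9
K = 12 (K = -2 + ((16 - 1) - 1) = -2 + (15 - 1) = -2 + 14 = 12)
(K/(-6))*p + 3933 = (12/(-6))*(-9) + 3933 = -⅙*12*(-9) + 3933 = -2*(-9) + 3933 = 18 + 3933 = 3951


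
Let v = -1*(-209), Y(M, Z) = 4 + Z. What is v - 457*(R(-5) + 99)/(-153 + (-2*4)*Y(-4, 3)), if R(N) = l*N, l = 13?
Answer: 59219/209 ≈ 283.34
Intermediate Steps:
R(N) = 13*N
v = 209
v - 457*(R(-5) + 99)/(-153 + (-2*4)*Y(-4, 3)) = 209 - 457*(13*(-5) + 99)/(-153 + (-2*4)*(4 + 3)) = 209 - 457*(-65 + 99)/(-153 - 8*7) = 209 - 15538/(-153 - 56) = 209 - 15538/(-209) = 209 - 15538*(-1)/209 = 209 - 457*(-34/209) = 209 + 15538/209 = 59219/209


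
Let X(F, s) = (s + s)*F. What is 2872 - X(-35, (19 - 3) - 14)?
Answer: 3012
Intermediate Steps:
X(F, s) = 2*F*s (X(F, s) = (2*s)*F = 2*F*s)
2872 - X(-35, (19 - 3) - 14) = 2872 - 2*(-35)*((19 - 3) - 14) = 2872 - 2*(-35)*(16 - 14) = 2872 - 2*(-35)*2 = 2872 - 1*(-140) = 2872 + 140 = 3012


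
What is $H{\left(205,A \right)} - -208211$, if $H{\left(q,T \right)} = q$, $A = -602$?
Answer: $208416$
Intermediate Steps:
$H{\left(205,A \right)} - -208211 = 205 - -208211 = 205 + 208211 = 208416$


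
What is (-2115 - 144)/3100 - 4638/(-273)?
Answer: 4587031/282100 ≈ 16.260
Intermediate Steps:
(-2115 - 144)/3100 - 4638/(-273) = -2259*1/3100 - 4638*(-1/273) = -2259/3100 + 1546/91 = 4587031/282100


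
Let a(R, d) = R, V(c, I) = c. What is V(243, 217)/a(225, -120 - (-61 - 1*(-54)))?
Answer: 27/25 ≈ 1.0800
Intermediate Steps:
V(243, 217)/a(225, -120 - (-61 - 1*(-54))) = 243/225 = 243*(1/225) = 27/25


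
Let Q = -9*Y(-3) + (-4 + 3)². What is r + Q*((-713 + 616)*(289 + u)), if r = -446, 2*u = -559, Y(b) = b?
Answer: -26248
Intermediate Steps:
u = -559/2 (u = (½)*(-559) = -559/2 ≈ -279.50)
Q = 28 (Q = -9*(-3) + (-4 + 3)² = 27 + (-1)² = 27 + 1 = 28)
r + Q*((-713 + 616)*(289 + u)) = -446 + 28*((-713 + 616)*(289 - 559/2)) = -446 + 28*(-97*19/2) = -446 + 28*(-1843/2) = -446 - 25802 = -26248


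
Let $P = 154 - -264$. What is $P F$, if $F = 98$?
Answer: $40964$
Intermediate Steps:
$P = 418$ ($P = 154 + 264 = 418$)
$P F = 418 \cdot 98 = 40964$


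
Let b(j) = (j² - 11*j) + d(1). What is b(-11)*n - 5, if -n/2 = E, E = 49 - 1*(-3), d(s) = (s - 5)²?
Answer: -26837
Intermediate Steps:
d(s) = (-5 + s)²
b(j) = 16 + j² - 11*j (b(j) = (j² - 11*j) + (-5 + 1)² = (j² - 11*j) + (-4)² = (j² - 11*j) + 16 = 16 + j² - 11*j)
E = 52 (E = 49 + 3 = 52)
n = -104 (n = -2*52 = -104)
b(-11)*n - 5 = (16 + (-11)² - 11*(-11))*(-104) - 5 = (16 + 121 + 121)*(-104) - 5 = 258*(-104) - 5 = -26832 - 5 = -26837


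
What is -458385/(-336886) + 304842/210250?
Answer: 99536224131/35415140750 ≈ 2.8106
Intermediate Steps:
-458385/(-336886) + 304842/210250 = -458385*(-1/336886) + 304842*(1/210250) = 458385/336886 + 152421/105125 = 99536224131/35415140750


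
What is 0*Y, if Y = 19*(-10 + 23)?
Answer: 0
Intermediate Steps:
Y = 247 (Y = 19*13 = 247)
0*Y = 0*247 = 0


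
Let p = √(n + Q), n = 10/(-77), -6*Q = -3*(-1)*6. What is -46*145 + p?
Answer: -6670 + I*√18557/77 ≈ -6670.0 + 1.7691*I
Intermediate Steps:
Q = -3 (Q = -(-3*(-1))*6/6 = -6/2 = -⅙*18 = -3)
n = -10/77 (n = 10*(-1/77) = -10/77 ≈ -0.12987)
p = I*√18557/77 (p = √(-10/77 - 3) = √(-241/77) = I*√18557/77 ≈ 1.7691*I)
-46*145 + p = -46*145 + I*√18557/77 = -6670 + I*√18557/77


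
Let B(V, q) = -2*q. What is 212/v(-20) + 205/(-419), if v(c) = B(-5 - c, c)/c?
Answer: -44619/419 ≈ -106.49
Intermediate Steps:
v(c) = -2 (v(c) = (-2*c)/c = -2)
212/v(-20) + 205/(-419) = 212/(-2) + 205/(-419) = 212*(-1/2) + 205*(-1/419) = -106 - 205/419 = -44619/419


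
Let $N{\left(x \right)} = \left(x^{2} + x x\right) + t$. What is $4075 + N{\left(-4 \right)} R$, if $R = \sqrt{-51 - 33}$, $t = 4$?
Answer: $4075 + 72 i \sqrt{21} \approx 4075.0 + 329.95 i$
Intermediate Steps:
$N{\left(x \right)} = 4 + 2 x^{2}$ ($N{\left(x \right)} = \left(x^{2} + x x\right) + 4 = \left(x^{2} + x^{2}\right) + 4 = 2 x^{2} + 4 = 4 + 2 x^{2}$)
$R = 2 i \sqrt{21}$ ($R = \sqrt{-84} = 2 i \sqrt{21} \approx 9.1651 i$)
$4075 + N{\left(-4 \right)} R = 4075 + \left(4 + 2 \left(-4\right)^{2}\right) 2 i \sqrt{21} = 4075 + \left(4 + 2 \cdot 16\right) 2 i \sqrt{21} = 4075 + \left(4 + 32\right) 2 i \sqrt{21} = 4075 + 36 \cdot 2 i \sqrt{21} = 4075 + 72 i \sqrt{21}$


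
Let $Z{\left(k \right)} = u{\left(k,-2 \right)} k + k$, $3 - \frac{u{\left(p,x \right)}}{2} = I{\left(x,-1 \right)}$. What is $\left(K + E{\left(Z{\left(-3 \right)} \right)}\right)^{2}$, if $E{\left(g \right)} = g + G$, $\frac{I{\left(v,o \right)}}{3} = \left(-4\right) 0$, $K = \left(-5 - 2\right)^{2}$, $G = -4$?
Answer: $576$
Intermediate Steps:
$K = 49$ ($K = \left(-7\right)^{2} = 49$)
$I{\left(v,o \right)} = 0$ ($I{\left(v,o \right)} = 3 \left(\left(-4\right) 0\right) = 3 \cdot 0 = 0$)
$u{\left(p,x \right)} = 6$ ($u{\left(p,x \right)} = 6 - 0 = 6 + 0 = 6$)
$Z{\left(k \right)} = 7 k$ ($Z{\left(k \right)} = 6 k + k = 7 k$)
$E{\left(g \right)} = -4 + g$ ($E{\left(g \right)} = g - 4 = -4 + g$)
$\left(K + E{\left(Z{\left(-3 \right)} \right)}\right)^{2} = \left(49 + \left(-4 + 7 \left(-3\right)\right)\right)^{2} = \left(49 - 25\right)^{2} = 24^{2} = 576$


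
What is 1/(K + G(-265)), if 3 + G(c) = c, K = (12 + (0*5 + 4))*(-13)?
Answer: -1/476 ≈ -0.0021008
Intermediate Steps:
K = -208 (K = (12 + (0 + 4))*(-13) = (12 + 4)*(-13) = 16*(-13) = -208)
G(c) = -3 + c
1/(K + G(-265)) = 1/(-208 + (-3 - 265)) = 1/(-208 - 268) = 1/(-476) = -1/476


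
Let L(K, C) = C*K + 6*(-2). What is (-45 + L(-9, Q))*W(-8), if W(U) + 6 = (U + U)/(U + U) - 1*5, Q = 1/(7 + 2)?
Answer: 580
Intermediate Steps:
Q = 1/9 ≈ 0.11111
W(U) = -10 (W(U) = -6 + ((U + U)/(U + U) - 1*5) = -6 + ((2*U)/((2*U)) - 5) = -6 + ((2*U)*(1/(2*U)) - 5) = -6 + (1 - 5) = -6 - 4 = -10)
L(K, C) = -12 + C*K (L(K, C) = C*K - 12 = -12 + C*K)
(-45 + L(-9, Q))*W(-8) = (-45 + (-12 + (1/9)*(-9)))*(-10) = (-45 + (-12 - 1))*(-10) = (-45 - 13)*(-10) = -58*(-10) = 580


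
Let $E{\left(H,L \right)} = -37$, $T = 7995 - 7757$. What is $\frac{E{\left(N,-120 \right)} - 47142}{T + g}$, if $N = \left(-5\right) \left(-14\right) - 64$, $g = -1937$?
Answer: $\frac{47179}{1699} \approx 27.769$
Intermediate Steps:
$T = 238$ ($T = 7995 - 7757 = 238$)
$N = 6$ ($N = 70 - 64 = 6$)
$\frac{E{\left(N,-120 \right)} - 47142}{T + g} = \frac{-37 - 47142}{238 - 1937} = - \frac{47179}{-1699} = \left(-47179\right) \left(- \frac{1}{1699}\right) = \frac{47179}{1699}$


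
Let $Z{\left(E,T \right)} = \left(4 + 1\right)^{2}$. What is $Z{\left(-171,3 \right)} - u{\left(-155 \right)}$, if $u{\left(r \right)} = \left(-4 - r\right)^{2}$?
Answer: $-22776$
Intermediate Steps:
$Z{\left(E,T \right)} = 25$ ($Z{\left(E,T \right)} = 5^{2} = 25$)
$Z{\left(-171,3 \right)} - u{\left(-155 \right)} = 25 - \left(4 - 155\right)^{2} = 25 - \left(-151\right)^{2} = 25 - 22801 = -22776$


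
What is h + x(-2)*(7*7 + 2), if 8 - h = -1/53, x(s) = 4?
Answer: 11237/53 ≈ 212.02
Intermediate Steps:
h = 425/53 (h = 8 - (-1)/53 = 8 - 1*(-1/53) = 8 + 1/53 = 425/53 ≈ 8.0189)
h + x(-2)*(7*7 + 2) = 425/53 + 4*(7*7 + 2) = 425/53 + 4*(49 + 2) = 425/53 + 4*51 = 425/53 + 204 = 11237/53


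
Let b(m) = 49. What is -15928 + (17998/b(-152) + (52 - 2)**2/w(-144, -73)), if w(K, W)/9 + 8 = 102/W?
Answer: -48127112/3087 ≈ -15590.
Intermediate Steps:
w(K, W) = -72 + 918/W (w(K, W) = -72 + 9*(102/W) = -72 + 918/W)
-15928 + (17998/b(-152) + (52 - 2)**2/w(-144, -73)) = -15928 + (17998/49 + (52 - 2)**2/(-72 + 918/(-73))) = -15928 + (17998*(1/49) + 50**2/(-72 + 918*(-1/73))) = -15928 + (17998/49 + 2500/(-72 - 918/73)) = -15928 + (17998/49 + 2500/(-6174/73)) = -15928 + (17998/49 + 2500*(-73/6174)) = -15928 + (17998/49 - 91250/3087) = -15928 + 1042624/3087 = -48127112/3087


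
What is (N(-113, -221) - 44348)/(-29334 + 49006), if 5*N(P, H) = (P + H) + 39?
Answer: -44407/19672 ≈ -2.2574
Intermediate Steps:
N(P, H) = 39/5 + H/5 + P/5 (N(P, H) = ((P + H) + 39)/5 = ((H + P) + 39)/5 = (39 + H + P)/5 = 39/5 + H/5 + P/5)
(N(-113, -221) - 44348)/(-29334 + 49006) = ((39/5 + (1/5)*(-221) + (1/5)*(-113)) - 44348)/(-29334 + 49006) = ((39/5 - 221/5 - 113/5) - 44348)/19672 = (-59 - 44348)*(1/19672) = -44407*1/19672 = -44407/19672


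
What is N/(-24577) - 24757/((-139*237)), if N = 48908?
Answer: -1002723455/809640111 ≈ -1.2385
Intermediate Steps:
N/(-24577) - 24757/((-139*237)) = 48908/(-24577) - 24757/((-139*237)) = 48908*(-1/24577) - 24757/(-32943) = -48908/24577 - 24757*(-1/32943) = -48908/24577 + 24757/32943 = -1002723455/809640111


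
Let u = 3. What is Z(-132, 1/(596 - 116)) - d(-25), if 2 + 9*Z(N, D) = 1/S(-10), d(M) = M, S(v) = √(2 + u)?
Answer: 223/9 + √5/45 ≈ 24.827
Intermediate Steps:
S(v) = √5 (S(v) = √(2 + 3) = √5)
Z(N, D) = -2/9 + √5/45 (Z(N, D) = -2/9 + 1/(9*(√5)) = -2/9 + (√5/5)/9 = -2/9 + √5/45)
Z(-132, 1/(596 - 116)) - d(-25) = (-2/9 + √5/45) - 1*(-25) = (-2/9 + √5/45) + 25 = 223/9 + √5/45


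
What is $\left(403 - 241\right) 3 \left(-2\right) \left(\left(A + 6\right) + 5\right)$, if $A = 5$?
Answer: $-15552$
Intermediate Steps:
$\left(403 - 241\right) 3 \left(-2\right) \left(\left(A + 6\right) + 5\right) = \left(403 - 241\right) 3 \left(-2\right) \left(\left(5 + 6\right) + 5\right) = 162 \left(- 6 \left(11 + 5\right)\right) = 162 \left(\left(-6\right) 16\right) = 162 \left(-96\right) = -15552$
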